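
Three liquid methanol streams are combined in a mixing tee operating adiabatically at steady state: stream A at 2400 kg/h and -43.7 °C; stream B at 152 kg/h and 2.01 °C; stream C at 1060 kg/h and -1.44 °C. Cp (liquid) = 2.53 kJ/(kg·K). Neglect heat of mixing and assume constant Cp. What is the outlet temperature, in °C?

Energy balance with Q = 0: Σ ṁᵢCp,ᵢ(T_out − Tᵢ) = 0
Σ ṁᵢCp,ᵢTᵢ = 2400×2.53×-43.7 + 152×2.53×2.01 + 1060×2.53×-1.44 = -268440
Σ ṁᵢCp,ᵢ = 2400×2.53 + 152×2.53 + 1060×2.53 = 9138.4
T_out = -268440 / 9138.4 = -29.375 °C

T_out = -29.4 °C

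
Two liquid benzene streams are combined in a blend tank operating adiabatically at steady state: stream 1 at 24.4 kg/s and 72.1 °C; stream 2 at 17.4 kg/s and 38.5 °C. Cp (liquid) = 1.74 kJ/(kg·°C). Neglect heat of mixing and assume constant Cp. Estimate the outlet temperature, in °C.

No heat crosses the boundary, so H_out = H_in.
Σ ṁᵢCp,ᵢTᵢ = 24.4×1.74×72.1 + 17.4×1.74×38.5 = 4226.7
Σ ṁᵢCp,ᵢ = 24.4×1.74 + 17.4×1.74 = 72.732
T_out = 4226.7 / 72.732 = 58.113 °C

T_out = 58.1 °C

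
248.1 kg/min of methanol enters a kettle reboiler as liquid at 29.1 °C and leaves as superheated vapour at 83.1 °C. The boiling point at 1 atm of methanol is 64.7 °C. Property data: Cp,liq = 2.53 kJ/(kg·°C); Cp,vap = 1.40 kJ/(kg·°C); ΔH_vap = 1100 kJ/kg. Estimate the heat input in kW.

Q = 5030 kW

liquid 29.1→64.7 °C: 90.068 kJ/kg
vaporisation at 64.7 °C: 1100 kJ/kg
vapour 64.7→83.1 °C: 25.76 kJ/kg
Δh = 90.068 + 1100 + 25.76 = 1215.8 kJ/kg
Q = ṁ·Δh = 248.1 kg/min × 1215.8 kJ/kg = 301650 kJ/min
|Q| = 5027.4 kW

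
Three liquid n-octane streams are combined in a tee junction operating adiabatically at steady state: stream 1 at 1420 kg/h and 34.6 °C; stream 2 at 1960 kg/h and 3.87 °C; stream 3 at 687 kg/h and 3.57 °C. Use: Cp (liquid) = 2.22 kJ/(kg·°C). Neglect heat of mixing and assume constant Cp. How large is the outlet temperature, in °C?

Energy balance with Q = 0: Σ ṁᵢCp,ᵢ(T_out − Tᵢ) = 0
Σ ṁᵢCp,ᵢTᵢ = 1420×2.22×34.6 + 1960×2.22×3.87 + 687×2.22×3.57 = 131360
Σ ṁᵢCp,ᵢ = 1420×2.22 + 1960×2.22 + 687×2.22 = 9028.7
T_out = 131360 / 9028.7 = 14.549 °C

T_out = 14.5 °C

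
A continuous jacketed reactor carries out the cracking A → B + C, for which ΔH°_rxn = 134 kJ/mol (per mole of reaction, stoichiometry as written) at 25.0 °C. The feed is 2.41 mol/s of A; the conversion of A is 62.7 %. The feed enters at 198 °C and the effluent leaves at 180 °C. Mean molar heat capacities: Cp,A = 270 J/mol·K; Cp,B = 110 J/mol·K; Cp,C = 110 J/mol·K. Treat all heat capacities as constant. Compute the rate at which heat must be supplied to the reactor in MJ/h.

Q_in = 645 MJ/h

Extent of reaction ξ = 0.627 × 2.41 = 1.5111 mol/s
Reaction term: ξ·ΔH°_rxn = 1.5111 × 134 = 202.48 kJ/s
Sensible, feed 198→25 °C: -112.57 kJ/s
Outlet flows (mol/s): A 0.89893, B 1.5111, C 1.5111
Sensible, products 25→180 °C: 89.148 kJ/s
Q = ΔH = 179.06 kJ/s = 179.06 kW
Heat supplied = 644.62 MJ/h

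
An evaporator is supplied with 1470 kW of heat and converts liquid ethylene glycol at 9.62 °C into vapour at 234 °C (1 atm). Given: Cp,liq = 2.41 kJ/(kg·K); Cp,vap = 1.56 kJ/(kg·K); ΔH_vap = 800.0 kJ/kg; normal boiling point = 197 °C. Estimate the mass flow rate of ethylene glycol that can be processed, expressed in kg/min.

Δh = 2.41×(197−9.62) + 800.0 + 1.56×(234−197) = 1309.3 kJ/kg
Q = 1470 kW = 1470 kJ/s = 88200 kJ/min
ṁ = Q/Δh = 88200 / 1309.3 = 67.364 kg/min

ṁ = 67.4 kg/min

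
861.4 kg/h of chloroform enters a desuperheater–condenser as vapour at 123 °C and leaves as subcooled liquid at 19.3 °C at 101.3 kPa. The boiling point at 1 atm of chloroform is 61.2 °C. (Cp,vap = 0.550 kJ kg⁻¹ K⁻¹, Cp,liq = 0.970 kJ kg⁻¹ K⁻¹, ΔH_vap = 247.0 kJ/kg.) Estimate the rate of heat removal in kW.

Q_c = 77.0 kW

vapour 123→61.2 °C: -33.99 kJ/kg
condensation at 61.2 °C: -247 kJ/kg
liquid 61.2→19.3 °C: -40.643 kJ/kg
Δh = -33.99 + -247 + -40.643 = -321.63 kJ/kg
Q = ṁ·Δh = 861.4 kg/h × -321.63 kJ/kg = -277050 kJ/h
|Q| = 76.96 kW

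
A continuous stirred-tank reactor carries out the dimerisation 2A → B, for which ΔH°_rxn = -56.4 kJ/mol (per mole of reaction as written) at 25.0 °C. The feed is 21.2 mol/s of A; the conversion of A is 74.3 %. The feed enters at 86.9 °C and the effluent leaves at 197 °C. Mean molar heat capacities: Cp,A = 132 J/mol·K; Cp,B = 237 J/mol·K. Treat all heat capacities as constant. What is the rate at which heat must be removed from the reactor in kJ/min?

Q_out = 10400 kJ/min

Extent of reaction ξ = 0.743 × 21.2 / 2 = 7.8758 mol/s
Reaction term: ξ·ΔH°_rxn = 7.8758 × -56.4 = -444.2 kJ/s
Sensible, feed 86.9→25 °C: -173.22 kJ/s
Outlet flows (mol/s): A 5.4484, B 7.8758
Sensible, products 25→197 °C: 444.75 kJ/s
Q = ΔH = -172.67 kJ/s = -172.67 kW
Heat removed = 10360 kJ/min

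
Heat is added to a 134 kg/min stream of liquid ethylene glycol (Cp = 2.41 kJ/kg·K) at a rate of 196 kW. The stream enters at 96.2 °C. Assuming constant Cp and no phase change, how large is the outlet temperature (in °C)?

Q = 196 kW = 11760 kJ/min
ΔT = Q/(ṁ·Cp) = 11760/(134×2.41) = 36.415 K
T_out = 96.2 + 36.415 = 132.62 °C

T_out = 133 °C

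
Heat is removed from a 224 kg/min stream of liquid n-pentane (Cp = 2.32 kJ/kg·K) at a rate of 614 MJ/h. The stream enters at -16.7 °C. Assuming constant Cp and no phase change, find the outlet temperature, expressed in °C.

Q = 614 MJ/h = 10233 kJ/min
ΔT = Q/(ṁ·Cp) = 10233/(224×2.32) = 19.692 K
T_out = -16.7 − 19.692 = -36.392 °C

T_out = -36.4 °C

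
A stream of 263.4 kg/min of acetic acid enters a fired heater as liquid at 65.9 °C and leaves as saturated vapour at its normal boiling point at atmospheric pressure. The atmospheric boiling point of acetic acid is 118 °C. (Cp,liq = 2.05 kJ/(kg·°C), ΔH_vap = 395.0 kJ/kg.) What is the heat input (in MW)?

liquid 65.9→118 °C: 106.8 kJ/kg
vaporisation at 118 °C: 395 kJ/kg
Δh = 106.8 + 395 = 501.8 kJ/kg
Q = ṁ·Δh = 263.4 kg/min × 501.8 kJ/kg = 132180 kJ/min
|Q| = 2202.9 kW = 2.2029 MW

Q = 2.20 MW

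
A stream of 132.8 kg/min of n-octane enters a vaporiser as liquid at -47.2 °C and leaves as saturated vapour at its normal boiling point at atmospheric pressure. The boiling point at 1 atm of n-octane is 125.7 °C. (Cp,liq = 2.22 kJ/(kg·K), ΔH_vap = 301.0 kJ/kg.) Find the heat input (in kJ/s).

Q = 1520 kJ/s

liquid -47.2→125.7 °C: 383.84 kJ/kg
vaporisation at 125.7 °C: 301 kJ/kg
Δh = 383.84 + 301 = 684.84 kJ/kg
Q = ṁ·Δh = 132.8 kg/min × 684.84 kJ/kg = 90946 kJ/min
|Q| = 1515.8 kW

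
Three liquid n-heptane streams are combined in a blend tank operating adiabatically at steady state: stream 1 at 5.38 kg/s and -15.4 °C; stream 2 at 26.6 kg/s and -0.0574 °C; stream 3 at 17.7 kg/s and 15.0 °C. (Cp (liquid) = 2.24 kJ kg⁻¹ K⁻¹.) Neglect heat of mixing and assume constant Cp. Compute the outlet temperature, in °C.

T_out = 3.65 °C

No heat crosses the boundary, so H_out = H_in.
T_out = Σ ṁᵢCp,ᵢTᵢ / Σ ṁᵢCp,ᵢ
      = 405.71 / 111.28 = 3.6458 °C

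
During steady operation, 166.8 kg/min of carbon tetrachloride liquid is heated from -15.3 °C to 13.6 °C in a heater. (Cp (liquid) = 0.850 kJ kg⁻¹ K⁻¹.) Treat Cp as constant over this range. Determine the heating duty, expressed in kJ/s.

Q = ṁ·Cp·ΔT = 166.8 × 0.850 × (13.6 − -15.3) = 4097.4 kJ/min
Converting: 4097.4 / 60 s = 68.291 kW

Q = 68.3 kJ/s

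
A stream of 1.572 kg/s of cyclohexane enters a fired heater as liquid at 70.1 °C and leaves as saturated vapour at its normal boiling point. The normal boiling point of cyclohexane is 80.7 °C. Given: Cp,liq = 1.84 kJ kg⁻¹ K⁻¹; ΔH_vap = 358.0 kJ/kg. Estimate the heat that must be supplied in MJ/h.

liquid 70.1→80.7 °C: 19.504 kJ/kg
vaporisation at 80.7 °C: 358 kJ/kg
Δh = 19.504 + 358 = 377.5 kJ/kg
Q = ṁ·Δh = 1.572 kg/s × 377.5 kJ/kg = 593.44 kJ/s
|Q| = 593.44 kW = 2136.4 MJ/h

Q = 2140 MJ/h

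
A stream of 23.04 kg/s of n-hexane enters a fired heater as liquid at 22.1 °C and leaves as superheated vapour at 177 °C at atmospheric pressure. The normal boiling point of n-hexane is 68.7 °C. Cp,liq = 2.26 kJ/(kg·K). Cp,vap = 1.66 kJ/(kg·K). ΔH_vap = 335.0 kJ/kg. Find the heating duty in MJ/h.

liquid 22.1→68.7 °C: 105.32 kJ/kg
vaporisation at 68.7 °C: 335 kJ/kg
vapour 68.7→177 °C: 179.78 kJ/kg
Δh = 105.32 + 335 + 179.78 = 620.09 kJ/kg
Q = ṁ·Δh = 23.04 kg/s × 620.09 kJ/kg = 14287 kJ/s
|Q| = 14287 kW = 51433 MJ/h

Q = 51400 MJ/h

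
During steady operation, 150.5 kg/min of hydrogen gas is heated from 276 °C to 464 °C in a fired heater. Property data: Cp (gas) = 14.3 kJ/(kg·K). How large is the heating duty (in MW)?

Q = 6.74 MW

Q = ṁ·Cp·ΔT = 150.5 × 14.3 × (464 − 276) = 404600 kJ/min
Converting: 404600 / 60 s = 6743.4 kW
Heating duty = 6.7434 MW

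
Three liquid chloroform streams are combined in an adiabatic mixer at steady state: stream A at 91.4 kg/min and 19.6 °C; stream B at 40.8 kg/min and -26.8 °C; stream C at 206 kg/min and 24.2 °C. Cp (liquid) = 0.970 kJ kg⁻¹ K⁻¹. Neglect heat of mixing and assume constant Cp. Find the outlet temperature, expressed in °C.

T_out = 16.8 °C

Adiabatic, steady state ⇒ Σ ṁᵢCp,ᵢ(T_out − Tᵢ) = 0
T_out = Σ ṁᵢCp,ᵢTᵢ / Σ ṁᵢCp,ᵢ
      = 5512.7 / 328.05 = 16.804 °C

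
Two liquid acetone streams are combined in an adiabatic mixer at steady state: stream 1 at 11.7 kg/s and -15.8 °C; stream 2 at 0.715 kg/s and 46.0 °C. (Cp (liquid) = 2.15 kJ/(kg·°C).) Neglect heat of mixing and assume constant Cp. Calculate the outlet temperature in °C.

Energy balance with Q = 0: Σ ṁᵢCp,ᵢ(T_out − Tᵢ) = 0
T_out = Σ ṁᵢCp,ᵢTᵢ / Σ ṁᵢCp,ᵢ
      = -326.74 / 26.692 = -12.241 °C

T_out = -12.2 °C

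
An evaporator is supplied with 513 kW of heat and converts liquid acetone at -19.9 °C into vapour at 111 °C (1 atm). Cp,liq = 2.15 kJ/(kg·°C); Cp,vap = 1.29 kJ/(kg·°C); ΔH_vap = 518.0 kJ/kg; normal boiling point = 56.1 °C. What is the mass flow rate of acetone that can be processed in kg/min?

Δh = 2.15×(56.1−-19.9) + 518.0 + 1.29×(111−56.1) = 752.22 kJ/kg
Q = 513 kW = 513 kJ/s = 30780 kJ/min
ṁ = Q/Δh = 30780 / 752.22 = 40.919 kg/min

ṁ = 40.9 kg/min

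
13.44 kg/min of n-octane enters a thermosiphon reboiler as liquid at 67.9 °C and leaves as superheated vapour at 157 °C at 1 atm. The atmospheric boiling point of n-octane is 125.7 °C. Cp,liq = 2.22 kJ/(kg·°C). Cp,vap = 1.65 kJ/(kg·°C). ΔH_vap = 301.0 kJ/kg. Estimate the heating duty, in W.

Q = 108000 W

liquid 67.9→125.7 °C: 128.32 kJ/kg
vaporisation at 125.7 °C: 301 kJ/kg
vapour 125.7→157 °C: 51.645 kJ/kg
Δh = 128.32 + 301 + 51.645 = 480.96 kJ/kg
Q = ṁ·Δh = 13.44 kg/min × 480.96 kJ/kg = 6464.1 kJ/min
|Q| = 107.74 kW = 107740 W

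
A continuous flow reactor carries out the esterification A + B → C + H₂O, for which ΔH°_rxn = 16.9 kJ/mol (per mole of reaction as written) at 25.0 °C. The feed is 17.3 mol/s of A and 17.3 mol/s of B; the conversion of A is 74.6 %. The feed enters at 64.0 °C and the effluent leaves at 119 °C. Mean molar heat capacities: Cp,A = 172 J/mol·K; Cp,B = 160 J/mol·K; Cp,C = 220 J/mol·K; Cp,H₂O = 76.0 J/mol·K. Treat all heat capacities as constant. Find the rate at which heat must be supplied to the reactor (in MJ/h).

Extent of reaction ξ = 0.746 × 17.3 = 12.906 mol/s
Reaction term: ξ·ΔH°_rxn = 12.906 × 16.9 = 218.11 kJ/s
Sensible, feed 64.0→25 °C: -224 kJ/s
Outlet flows (mol/s): A 4.3942, B 4.3942, C 12.906, H₂O 12.906
Sensible, products 25→119 °C: 496.23 kJ/s
Q = ΔH = 490.33 kJ/s = 490.33 kW
Heat supplied = 1765.2 MJ/h

Q_in = 1770 MJ/h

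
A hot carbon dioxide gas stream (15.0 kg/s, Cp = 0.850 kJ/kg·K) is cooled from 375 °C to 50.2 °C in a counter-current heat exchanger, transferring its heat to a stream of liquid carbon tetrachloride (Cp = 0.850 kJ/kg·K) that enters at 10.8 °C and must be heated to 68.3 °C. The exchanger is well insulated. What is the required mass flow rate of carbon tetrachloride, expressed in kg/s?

Heat released by hot stream: Q = 15.0 × 0.850 × (375 − 50.2) = 4141.2 kJ/s
Energy balance on cold side (adiabatic exchanger): Q = ṁ_c·Cp_c·(T_c,out − T_c,in)
ṁ_c = 4141.2 / [0.850 × (68.3 − 10.8)] = 84.73 kg/s

ṁ_c = 84.7 kg/s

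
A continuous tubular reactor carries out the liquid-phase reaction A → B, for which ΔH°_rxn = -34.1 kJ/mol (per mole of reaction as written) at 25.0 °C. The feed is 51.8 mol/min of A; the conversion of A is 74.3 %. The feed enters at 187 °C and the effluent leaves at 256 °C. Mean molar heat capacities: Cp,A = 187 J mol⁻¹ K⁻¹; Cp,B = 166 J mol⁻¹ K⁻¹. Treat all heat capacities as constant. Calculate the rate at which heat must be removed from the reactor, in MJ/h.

Extent of reaction ξ = 0.743 × 51.8 = 38.487 mol/min
Reaction term: ξ·ΔH°_rxn = 38.487 × -34.1 = -1312.4 kJ/min
Sensible, feed 187→25 °C: -1569.2 kJ/min
Outlet flows (mol/min): A 13.313, B 38.487
Sensible, products 25→256 °C: 2050.9 kJ/min
Q = ΔH = -830.75 kJ/min = -13.846 kW
Heat removed = 49.845 MJ/h

Q_out = 49.8 MJ/h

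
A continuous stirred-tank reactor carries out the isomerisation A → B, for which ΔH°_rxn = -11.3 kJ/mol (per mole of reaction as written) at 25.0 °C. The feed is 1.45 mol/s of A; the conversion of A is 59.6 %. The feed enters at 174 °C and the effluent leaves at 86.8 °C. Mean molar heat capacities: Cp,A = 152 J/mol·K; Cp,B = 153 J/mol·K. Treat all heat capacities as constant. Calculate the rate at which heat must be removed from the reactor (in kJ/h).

Extent of reaction ξ = 0.596 × 1.45 = 0.8642 mol/s
Reaction term: ξ·ΔH°_rxn = 0.8642 × -11.3 = -9.7655 kJ/s
Sensible, feed 174→25 °C: -32.84 kJ/s
Outlet flows (mol/s): A 0.5858, B 0.8642
Sensible, products 25→86.8 °C: 13.674 kJ/s
Q = ΔH = -28.931 kJ/s = -28.931 kW
Heat removed = 104150 kJ/h

Q_out = 104000 kJ/h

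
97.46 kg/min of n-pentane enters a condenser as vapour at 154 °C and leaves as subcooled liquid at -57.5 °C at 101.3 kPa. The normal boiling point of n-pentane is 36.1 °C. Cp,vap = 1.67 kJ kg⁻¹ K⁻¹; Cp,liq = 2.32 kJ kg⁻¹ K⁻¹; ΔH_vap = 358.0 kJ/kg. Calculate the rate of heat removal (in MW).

vapour 154→36.1 °C: -196.89 kJ/kg
condensation at 36.1 °C: -358 kJ/kg
liquid 36.1→-57.5 °C: -217.15 kJ/kg
Δh = -196.89 + -358 + -217.15 = -772.04 kJ/kg
Q = ṁ·Δh = 97.46 kg/min × -772.04 kJ/kg = -75244 kJ/min
|Q| = 1254.1 kW = 1.2541 MW

Q_c = 1.25 MW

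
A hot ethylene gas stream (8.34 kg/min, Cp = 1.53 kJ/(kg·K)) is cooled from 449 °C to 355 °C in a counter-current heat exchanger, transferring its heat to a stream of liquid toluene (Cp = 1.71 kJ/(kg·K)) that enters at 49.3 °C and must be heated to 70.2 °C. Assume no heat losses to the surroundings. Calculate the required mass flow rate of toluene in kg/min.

Heat released by hot stream: Q = 8.34 × 1.53 × (449 − 355) = 1199.5 kJ/min
Energy balance on cold side (adiabatic exchanger): Q = ṁ_c·Cp_c·(T_c,out − T_c,in)
ṁ_c = 1199.5 / [1.71 × (70.2 − 49.3)] = 33.562 kg/min

ṁ_c = 33.6 kg/min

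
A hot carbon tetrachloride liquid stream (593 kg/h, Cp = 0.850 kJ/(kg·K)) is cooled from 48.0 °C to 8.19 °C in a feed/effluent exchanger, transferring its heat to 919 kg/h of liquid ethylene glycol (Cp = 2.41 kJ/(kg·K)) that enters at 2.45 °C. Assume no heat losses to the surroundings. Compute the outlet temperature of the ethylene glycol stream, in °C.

Heat released by hot stream: Q = 593 × 0.850 × (48.0 − 8.19) = 20066 kJ/h
Energy balance on cold side (adiabatic exchanger): Q = ṁ_c·Cp_c·(T_c,out − T_c,in)
T_c,out = 2.45 + 20066/(919 × 2.41) = 11.51 °C

T_c,out = 11.5 °C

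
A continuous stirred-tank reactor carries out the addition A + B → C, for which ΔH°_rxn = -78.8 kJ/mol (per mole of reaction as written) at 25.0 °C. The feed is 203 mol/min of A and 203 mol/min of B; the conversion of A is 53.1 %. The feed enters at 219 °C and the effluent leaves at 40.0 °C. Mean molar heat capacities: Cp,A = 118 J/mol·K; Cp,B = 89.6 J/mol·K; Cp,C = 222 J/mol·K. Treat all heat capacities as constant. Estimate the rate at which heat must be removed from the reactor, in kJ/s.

Extent of reaction ξ = 0.531 × 203 = 107.79 mol/min
Reaction term: ξ·ΔH°_rxn = 107.79 × -78.8 = -8494.1 kJ/min
Sensible, feed 219→25 °C: -8175.7 kJ/min
Outlet flows (mol/min): A 95.207, B 95.207, C 107.79
Sensible, products 25→40.0 °C: 655.43 kJ/min
Q = ΔH = -16014 kJ/min = -266.91 kW
Heat removed = 266.91 kJ/s

Q_out = 267 kJ/s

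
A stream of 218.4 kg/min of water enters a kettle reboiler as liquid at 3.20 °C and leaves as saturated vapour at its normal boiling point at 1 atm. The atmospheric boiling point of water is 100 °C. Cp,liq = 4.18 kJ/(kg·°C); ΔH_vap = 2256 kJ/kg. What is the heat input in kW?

liquid 3.20→100 °C: 404.62 kJ/kg
vaporisation at 100 °C: 2256 kJ/kg
Δh = 404.62 + 2256 = 2660.6 kJ/kg
Q = ṁ·Δh = 218.4 kg/min × 2660.6 kJ/kg = 581080 kJ/min
|Q| = 9684.7 kW

Q = 9680 kW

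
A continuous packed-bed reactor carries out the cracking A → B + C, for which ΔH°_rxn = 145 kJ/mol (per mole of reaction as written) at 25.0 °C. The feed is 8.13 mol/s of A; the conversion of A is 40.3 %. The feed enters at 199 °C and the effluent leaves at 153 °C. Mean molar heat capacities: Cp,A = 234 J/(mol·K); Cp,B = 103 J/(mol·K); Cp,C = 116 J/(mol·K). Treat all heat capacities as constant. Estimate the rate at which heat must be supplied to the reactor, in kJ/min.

Q_in = 22900 kJ/min

Extent of reaction ξ = 0.403 × 8.13 = 3.2764 mol/s
Reaction term: ξ·ΔH°_rxn = 3.2764 × 145 = 475.08 kJ/s
Sensible, feed 199→25 °C: -331.02 kJ/s
Outlet flows (mol/s): A 4.8536, B 3.2764, C 3.2764
Sensible, products 25→153 °C: 237.22 kJ/s
Q = ΔH = 381.27 kJ/s = 381.27 kW
Heat supplied = 22876 kJ/min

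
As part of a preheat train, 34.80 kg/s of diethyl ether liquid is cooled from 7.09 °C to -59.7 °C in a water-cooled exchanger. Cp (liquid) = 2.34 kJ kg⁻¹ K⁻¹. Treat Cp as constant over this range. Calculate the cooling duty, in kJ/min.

Q = ṁ·Cp·ΔT = 34.80 × 2.34 × (-59.7 − 7.09) = -5438.8 kJ/s
Cooling duty = 326330 kJ/min

Q_c = 326000 kJ/min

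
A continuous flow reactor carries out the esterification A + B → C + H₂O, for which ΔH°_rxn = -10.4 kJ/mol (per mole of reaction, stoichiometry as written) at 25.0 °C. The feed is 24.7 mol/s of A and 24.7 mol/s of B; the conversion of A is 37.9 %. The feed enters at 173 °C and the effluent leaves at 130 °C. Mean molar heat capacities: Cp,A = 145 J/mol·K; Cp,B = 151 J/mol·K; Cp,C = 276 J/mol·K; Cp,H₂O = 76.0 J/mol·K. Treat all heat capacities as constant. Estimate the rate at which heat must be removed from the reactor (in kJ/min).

Q_out = 21400 kJ/min

Extent of reaction ξ = 0.379 × 24.7 = 9.3613 mol/s
Reaction term: ξ·ΔH°_rxn = 9.3613 × -10.4 = -97.358 kJ/s
Sensible, feed 173→25 °C: -1082.1 kJ/s
Outlet flows (mol/s): A 15.339, B 15.339, C 9.3613, H₂O 9.3613
Sensible, products 25→130 °C: 822.72 kJ/s
Q = ΔH = -356.69 kJ/s = -356.69 kW
Heat removed = 21402 kJ/min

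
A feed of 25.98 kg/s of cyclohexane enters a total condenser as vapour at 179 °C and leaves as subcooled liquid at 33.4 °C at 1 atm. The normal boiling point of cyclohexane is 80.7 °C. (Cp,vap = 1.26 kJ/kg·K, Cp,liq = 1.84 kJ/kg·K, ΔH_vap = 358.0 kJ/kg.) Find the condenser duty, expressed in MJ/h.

vapour 179→80.7 °C: -123.86 kJ/kg
condensation at 80.7 °C: -358 kJ/kg
liquid 80.7→33.4 °C: -87.032 kJ/kg
Δh = -123.86 + -358 + -87.032 = -568.89 kJ/kg
Q = ṁ·Δh = 25.98 kg/s × -568.89 kJ/kg = -14780 kJ/s
|Q| = 14780 kW = 53207 MJ/h

Q_c = 53200 MJ/h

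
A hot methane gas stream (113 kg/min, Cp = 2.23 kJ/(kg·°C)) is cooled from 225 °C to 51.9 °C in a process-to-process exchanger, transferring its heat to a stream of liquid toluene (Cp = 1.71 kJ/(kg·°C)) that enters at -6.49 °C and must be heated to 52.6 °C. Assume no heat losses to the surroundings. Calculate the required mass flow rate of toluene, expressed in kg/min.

ṁ_c = 432 kg/min

Heat released by hot stream: Q = 113 × 2.23 × (225 − 51.9) = 43619 kJ/min
Energy balance on cold side (adiabatic exchanger): Q = ṁ_c·Cp_c·(T_c,out − T_c,in)
ṁ_c = 43619 / [1.71 × (52.6 − -6.49)] = 431.69 kg/min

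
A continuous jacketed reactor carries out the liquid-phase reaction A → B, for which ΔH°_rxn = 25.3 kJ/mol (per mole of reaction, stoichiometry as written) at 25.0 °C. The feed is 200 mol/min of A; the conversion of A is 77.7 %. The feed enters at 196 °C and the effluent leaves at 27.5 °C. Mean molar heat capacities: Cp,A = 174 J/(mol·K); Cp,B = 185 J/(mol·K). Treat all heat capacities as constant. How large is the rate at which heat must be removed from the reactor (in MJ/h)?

Extent of reaction ξ = 0.777 × 200 = 155.4 mol/min
Reaction term: ξ·ΔH°_rxn = 155.4 × 25.3 = 3931.6 kJ/min
Sensible, feed 196→25 °C: -5950.8 kJ/min
Outlet flows (mol/min): A 44.6, B 155.4
Sensible, products 25→27.5 °C: 91.273 kJ/min
Q = ΔH = -1927.9 kJ/min = -32.132 kW
Heat removed = 115.67 MJ/h

Q_out = 116 MJ/h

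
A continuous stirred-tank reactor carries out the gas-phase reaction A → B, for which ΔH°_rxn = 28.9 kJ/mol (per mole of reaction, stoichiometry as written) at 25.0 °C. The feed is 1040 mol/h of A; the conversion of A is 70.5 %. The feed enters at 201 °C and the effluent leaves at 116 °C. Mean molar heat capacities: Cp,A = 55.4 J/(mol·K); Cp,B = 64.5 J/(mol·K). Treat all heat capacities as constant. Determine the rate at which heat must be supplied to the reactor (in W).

Extent of reaction ξ = 0.705 × 1040 = 733.2 mol/h
Reaction term: ξ·ΔH°_rxn = 733.2 × 28.9 = 21189 kJ/h
Sensible, feed 201→25 °C: -10140 kJ/h
Outlet flows (mol/h): A 306.8, B 733.2
Sensible, products 25→116 °C: 5850.2 kJ/h
Q = ΔH = 16899 kJ/h = 4.6942 kW
Heat supplied = 4694.2 W

Q_in = 4690 W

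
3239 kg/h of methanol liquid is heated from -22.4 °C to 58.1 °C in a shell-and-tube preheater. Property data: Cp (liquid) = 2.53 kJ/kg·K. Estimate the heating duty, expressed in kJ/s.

Q = 183 kJ/s

Q = ṁ·Cp·ΔT = 3239 × 2.53 × (58.1 − -22.4) = 659670 kJ/h
Converting: 659670 / 3600 s = 183.24 kW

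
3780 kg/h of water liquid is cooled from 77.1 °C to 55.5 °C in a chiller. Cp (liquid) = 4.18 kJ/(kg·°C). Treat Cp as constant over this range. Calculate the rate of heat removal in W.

Q_c = 94800 W

Q = ṁ·Cp·ΔT = 3780 × 4.18 × (55.5 − 77.1) = -341290 kJ/h
Converting: 341290 / 3600 s = 94.802 kW
Cooling duty = 94802 W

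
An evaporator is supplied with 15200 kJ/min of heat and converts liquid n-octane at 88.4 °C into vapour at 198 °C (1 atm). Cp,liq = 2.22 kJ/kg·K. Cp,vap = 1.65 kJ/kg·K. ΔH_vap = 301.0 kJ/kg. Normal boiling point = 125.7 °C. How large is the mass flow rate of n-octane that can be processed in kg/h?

Δh = 2.22×(125.7−88.4) + 301.0 + 1.65×(198−125.7) = 503.1 kJ/kg
Q = 15200 kJ/min = 253.33 kJ/s = 912000 kJ/h
ṁ = Q/Δh = 912000 / 503.1 = 1812.8 kg/h

ṁ = 1810 kg/h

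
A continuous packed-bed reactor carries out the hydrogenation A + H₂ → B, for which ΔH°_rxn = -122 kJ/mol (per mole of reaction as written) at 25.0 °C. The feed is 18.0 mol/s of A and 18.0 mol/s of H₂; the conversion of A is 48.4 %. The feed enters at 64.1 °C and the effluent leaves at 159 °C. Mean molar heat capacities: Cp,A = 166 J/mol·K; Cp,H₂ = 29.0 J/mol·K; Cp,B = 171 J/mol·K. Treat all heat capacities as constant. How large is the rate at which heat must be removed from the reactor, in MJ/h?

Extent of reaction ξ = 0.484 × 18.0 = 8.712 mol/s
Reaction term: ξ·ΔH°_rxn = 8.712 × -122 = -1062.9 kJ/s
Sensible, feed 64.1→25 °C: -137.24 kJ/s
Outlet flows (mol/s): A 9.288, H₂ 9.288, B 8.712
Sensible, products 25→159 °C: 442.32 kJ/s
Q = ΔH = -757.78 kJ/s = -757.78 kW
Heat removed = 2728 MJ/h

Q_out = 2730 MJ/h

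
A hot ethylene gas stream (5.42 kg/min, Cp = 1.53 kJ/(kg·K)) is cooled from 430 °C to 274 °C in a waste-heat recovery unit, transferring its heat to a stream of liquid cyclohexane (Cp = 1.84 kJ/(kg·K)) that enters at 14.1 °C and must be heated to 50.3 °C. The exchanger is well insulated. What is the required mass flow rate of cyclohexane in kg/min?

ṁ_c = 19.4 kg/min

Heat released by hot stream: Q = 5.42 × 1.53 × (430 − 274) = 1293.6 kJ/min
Energy balance on cold side (adiabatic exchanger): Q = ṁ_c·Cp_c·(T_c,out − T_c,in)
ṁ_c = 1293.6 / [1.84 × (50.3 − 14.1)] = 19.422 kg/min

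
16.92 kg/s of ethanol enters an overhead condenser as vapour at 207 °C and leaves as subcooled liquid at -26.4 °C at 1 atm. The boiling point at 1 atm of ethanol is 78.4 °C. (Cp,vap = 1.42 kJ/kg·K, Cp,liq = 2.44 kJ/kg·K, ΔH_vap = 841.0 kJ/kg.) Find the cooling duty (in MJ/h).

Q_c = 77900 MJ/h

vapour 207→78.4 °C: -182.61 kJ/kg
condensation at 78.4 °C: -841 kJ/kg
liquid 78.4→-26.4 °C: -255.71 kJ/kg
Δh = -182.61 + -841 + -255.71 = -1279.3 kJ/kg
Q = ṁ·Δh = 16.92 kg/s × -1279.3 kJ/kg = -21646 kJ/s
|Q| = 21646 kW = 77926 MJ/h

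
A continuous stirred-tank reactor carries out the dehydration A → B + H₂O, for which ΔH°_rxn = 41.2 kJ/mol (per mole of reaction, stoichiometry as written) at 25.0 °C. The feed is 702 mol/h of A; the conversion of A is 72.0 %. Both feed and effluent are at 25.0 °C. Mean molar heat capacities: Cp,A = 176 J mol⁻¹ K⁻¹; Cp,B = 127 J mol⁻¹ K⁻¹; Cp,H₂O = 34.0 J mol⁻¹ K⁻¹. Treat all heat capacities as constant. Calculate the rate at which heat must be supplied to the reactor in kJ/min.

Extent of reaction ξ = 0.720 × 702 = 505.44 mol/h
Reaction term: ξ·ΔH°_rxn = 505.44 × 41.2 = 20824 kJ/h
Q = ΔH = 20824 kJ/h = 5.7845 kW
Heat supplied = 347.07 kJ/min

Q_in = 347 kJ/min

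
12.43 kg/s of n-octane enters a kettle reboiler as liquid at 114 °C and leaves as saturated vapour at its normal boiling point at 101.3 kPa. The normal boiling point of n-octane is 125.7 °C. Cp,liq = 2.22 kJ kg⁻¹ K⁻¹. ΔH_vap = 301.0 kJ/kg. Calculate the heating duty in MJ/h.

Q = 14600 MJ/h

liquid 114→125.7 °C: 25.974 kJ/kg
vaporisation at 125.7 °C: 301 kJ/kg
Δh = 25.974 + 301 = 326.97 kJ/kg
Q = ṁ·Δh = 12.43 kg/s × 326.97 kJ/kg = 4064.3 kJ/s
|Q| = 4064.3 kW = 14631 MJ/h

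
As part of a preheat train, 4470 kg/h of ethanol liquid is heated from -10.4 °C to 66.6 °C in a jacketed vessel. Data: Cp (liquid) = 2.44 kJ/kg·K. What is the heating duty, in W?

Q = ṁ·Cp·ΔT = 4470 × 2.44 × (66.6 − -10.4) = 839820 kJ/h
Converting: 839820 / 3600 s = 233.28 kW
Heating duty = 233280 W

Q = 233000 W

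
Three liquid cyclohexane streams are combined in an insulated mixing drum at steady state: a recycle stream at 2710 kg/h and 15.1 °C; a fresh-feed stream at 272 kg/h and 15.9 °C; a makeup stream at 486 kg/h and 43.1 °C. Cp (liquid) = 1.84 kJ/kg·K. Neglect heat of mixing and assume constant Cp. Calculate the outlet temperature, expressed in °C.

T_out = 19.1 °C

Adiabatic, steady state ⇒ Σ ṁᵢCp,ᵢ(T_out − Tᵢ) = 0
Σ ṁᵢCp,ᵢTᵢ = 2710×1.84×15.1 + 272×1.84×15.9 + 486×1.84×43.1 = 121790
Σ ṁᵢCp,ᵢ = 2710×1.84 + 272×1.84 + 486×1.84 = 6381.1
T_out = 121790 / 6381.1 = 19.087 °C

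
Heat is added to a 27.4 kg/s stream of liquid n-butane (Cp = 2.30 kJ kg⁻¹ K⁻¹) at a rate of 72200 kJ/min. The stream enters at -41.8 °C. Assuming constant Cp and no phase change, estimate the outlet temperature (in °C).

Q = 72200 kJ/min = 1203.3 kJ/s
ΔT = Q/(ṁ·Cp) = 1203.3/(27.4×2.30) = 19.094 K
T_out = -41.8 + 19.094 = -22.706 °C

T_out = -22.7 °C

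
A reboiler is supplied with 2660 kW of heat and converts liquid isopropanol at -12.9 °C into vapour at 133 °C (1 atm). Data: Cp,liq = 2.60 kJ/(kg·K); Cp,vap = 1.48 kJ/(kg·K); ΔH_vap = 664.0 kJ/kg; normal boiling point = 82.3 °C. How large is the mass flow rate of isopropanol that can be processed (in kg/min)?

Δh = 2.60×(82.3−-12.9) + 664.0 + 1.48×(133−82.3) = 986.56 kJ/kg
Q = 2660 kW = 2660 kJ/s = 159600 kJ/min
ṁ = Q/Δh = 159600 / 986.56 = 161.77 kg/min

ṁ = 162 kg/min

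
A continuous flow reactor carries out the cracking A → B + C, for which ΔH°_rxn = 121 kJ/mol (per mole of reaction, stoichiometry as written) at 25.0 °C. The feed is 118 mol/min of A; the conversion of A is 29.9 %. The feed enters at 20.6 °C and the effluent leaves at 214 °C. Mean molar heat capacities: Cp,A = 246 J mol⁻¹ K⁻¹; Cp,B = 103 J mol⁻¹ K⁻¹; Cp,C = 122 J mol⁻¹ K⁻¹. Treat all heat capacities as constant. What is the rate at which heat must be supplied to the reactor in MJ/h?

Extent of reaction ξ = 0.299 × 118 = 35.282 mol/min
Reaction term: ξ·ΔH°_rxn = 35.282 × 121 = 4269.1 kJ/min
Sensible, feed 20.6→25 °C: 127.72 kJ/min
Outlet flows (mol/min): A 82.718, B 35.282, C 35.282
Sensible, products 25→214 °C: 5346.3 kJ/min
Q = ΔH = 9743.1 kJ/min = 162.39 kW
Heat supplied = 584.59 MJ/h

Q_in = 585 MJ/h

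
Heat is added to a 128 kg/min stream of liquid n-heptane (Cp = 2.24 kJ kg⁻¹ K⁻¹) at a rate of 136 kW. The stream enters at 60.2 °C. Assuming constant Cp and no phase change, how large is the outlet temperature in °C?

T_out = 88.7 °C

Q = 136 kW = 8160 kJ/min
ΔT = Q/(ṁ·Cp) = 8160/(128×2.24) = 28.46 K
T_out = 60.2 + 28.46 = 88.66 °C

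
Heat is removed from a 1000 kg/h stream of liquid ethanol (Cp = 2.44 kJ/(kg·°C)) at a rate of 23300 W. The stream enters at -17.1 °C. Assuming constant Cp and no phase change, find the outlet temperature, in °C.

T_out = -51.5 °C

Q = 23300 W = 83880 kJ/h
ΔT = Q/(ṁ·Cp) = 83880/(1000×2.44) = 34.377 K
T_out = -17.1 − 34.377 = -51.477 °C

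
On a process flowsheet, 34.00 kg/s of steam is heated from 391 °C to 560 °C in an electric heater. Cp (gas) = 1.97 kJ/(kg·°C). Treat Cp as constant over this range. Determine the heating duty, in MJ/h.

Q = 40800 MJ/h

Q = ṁ·Cp·ΔT = 34.00 × 1.97 × (560 − 391) = 11320 kJ/s
Heating duty = 40751 MJ/h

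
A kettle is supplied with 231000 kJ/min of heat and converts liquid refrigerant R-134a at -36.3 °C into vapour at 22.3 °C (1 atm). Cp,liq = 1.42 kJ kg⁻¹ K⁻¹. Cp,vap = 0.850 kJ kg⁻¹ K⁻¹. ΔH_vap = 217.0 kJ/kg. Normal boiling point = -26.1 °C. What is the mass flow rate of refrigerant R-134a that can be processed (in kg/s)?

Δh = 1.42×(-26.1−-36.3) + 217.0 + 0.850×(22.3−-26.1) = 272.62 kJ/kg
Q = 231000 kJ/min = 3850 kJ/s = 3850 kJ/s
ṁ = Q/Δh = 3850 / 272.62 = 14.122 kg/s

ṁ = 14.1 kg/s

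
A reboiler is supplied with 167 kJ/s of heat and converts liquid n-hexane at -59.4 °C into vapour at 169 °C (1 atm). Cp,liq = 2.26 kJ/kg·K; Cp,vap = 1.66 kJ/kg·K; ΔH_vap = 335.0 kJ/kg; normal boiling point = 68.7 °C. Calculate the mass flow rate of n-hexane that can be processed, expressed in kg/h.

ṁ = 760 kg/h

Δh = 2.26×(68.7−-59.4) + 335.0 + 1.66×(169−68.7) = 791 kJ/kg
Q = 167 kJ/s = 167 kJ/s = 601200 kJ/h
ṁ = Q/Δh = 601200 / 791 = 760.05 kg/h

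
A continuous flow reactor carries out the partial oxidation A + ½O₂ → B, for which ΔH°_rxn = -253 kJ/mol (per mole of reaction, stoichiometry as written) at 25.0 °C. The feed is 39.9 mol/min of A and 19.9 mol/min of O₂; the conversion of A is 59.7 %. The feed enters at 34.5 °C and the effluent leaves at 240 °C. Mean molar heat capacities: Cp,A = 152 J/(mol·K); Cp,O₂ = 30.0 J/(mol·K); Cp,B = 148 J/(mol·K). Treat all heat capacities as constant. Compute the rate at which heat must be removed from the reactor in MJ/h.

Extent of reaction ξ = 0.597 × 39.9 = 23.82 mol/min
Reaction term: ξ·ΔH°_rxn = 23.82 × -253 = -6026.5 kJ/min
Sensible, feed 34.5→25 °C: -63.287 kJ/min
Outlet flows (mol/min): A 16.08, O₂ 7.9898, B 23.82
Sensible, products 25→240 °C: 1335 kJ/min
Q = ΔH = -4754.8 kJ/min = -79.247 kW
Heat removed = 285.29 MJ/h

Q_out = 285 MJ/h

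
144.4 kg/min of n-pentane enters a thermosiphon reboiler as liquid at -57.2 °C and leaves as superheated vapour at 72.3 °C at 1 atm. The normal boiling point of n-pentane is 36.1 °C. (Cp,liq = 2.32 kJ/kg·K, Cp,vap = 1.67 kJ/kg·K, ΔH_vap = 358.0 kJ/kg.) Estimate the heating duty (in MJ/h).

Q = 5500 MJ/h

liquid -57.2→36.1 °C: 216.46 kJ/kg
vaporisation at 36.1 °C: 358 kJ/kg
vapour 36.1→72.3 °C: 60.454 kJ/kg
Δh = 216.46 + 358 + 60.454 = 634.91 kJ/kg
Q = ṁ·Δh = 144.4 kg/min × 634.91 kJ/kg = 91681 kJ/min
|Q| = 1528 kW = 5500.9 MJ/h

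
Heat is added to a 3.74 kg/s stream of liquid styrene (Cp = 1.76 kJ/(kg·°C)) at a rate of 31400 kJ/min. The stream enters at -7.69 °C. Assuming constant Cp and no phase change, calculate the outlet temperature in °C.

T_out = 71.8 °C

Q = 31400 kJ/min = 523.33 kJ/s
ΔT = Q/(ṁ·Cp) = 523.33/(3.74×1.76) = 79.505 K
T_out = -7.69 + 79.505 = 71.815 °C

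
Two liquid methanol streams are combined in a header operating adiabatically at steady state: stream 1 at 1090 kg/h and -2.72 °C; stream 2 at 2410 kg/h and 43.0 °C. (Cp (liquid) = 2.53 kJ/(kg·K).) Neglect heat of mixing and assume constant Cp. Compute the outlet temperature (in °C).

T_out = 28.8 °C

No heat crosses the boundary, so H_out = H_in.
Σ ṁᵢCp,ᵢTᵢ = 1090×2.53×-2.72 + 2410×2.53×43.0 = 254680
Σ ṁᵢCp,ᵢ = 1090×2.53 + 2410×2.53 = 8855
T_out = 254680 / 8855 = 28.761 °C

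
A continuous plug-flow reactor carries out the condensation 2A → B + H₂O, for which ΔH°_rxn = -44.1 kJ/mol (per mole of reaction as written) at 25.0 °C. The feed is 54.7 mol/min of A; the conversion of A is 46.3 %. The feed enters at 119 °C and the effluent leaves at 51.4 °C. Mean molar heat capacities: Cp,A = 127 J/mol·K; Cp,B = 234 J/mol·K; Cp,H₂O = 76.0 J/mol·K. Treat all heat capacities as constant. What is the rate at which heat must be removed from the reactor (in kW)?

Q_out = 16.8 kW

Extent of reaction ξ = 0.463 × 54.7 / 2 = 12.663 mol/min
Reaction term: ξ·ΔH°_rxn = 12.663 × -44.1 = -558.44 kJ/min
Sensible, feed 119→25 °C: -653.01 kJ/min
Outlet flows (mol/min): A 29.374, B 12.663, H₂O 12.663
Sensible, products 25→51.4 °C: 202.12 kJ/min
Q = ΔH = -1009.3 kJ/min = -16.822 kW
Heat removed = 16.822 kW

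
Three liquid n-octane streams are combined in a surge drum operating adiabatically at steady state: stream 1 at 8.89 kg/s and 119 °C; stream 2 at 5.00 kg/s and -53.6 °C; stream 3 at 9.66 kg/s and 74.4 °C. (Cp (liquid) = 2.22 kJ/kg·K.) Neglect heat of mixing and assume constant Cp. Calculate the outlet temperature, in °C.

Adiabatic, steady state ⇒ Σ ṁᵢCp,ᵢ(T_out − Tᵢ) = 0
Σ ṁᵢCp,ᵢTᵢ = 8.89×2.22×119 + 5.00×2.22×-53.6 + 9.66×2.22×74.4 = 3349.1
Σ ṁᵢCp,ᵢ = 8.89×2.22 + 5.00×2.22 + 9.66×2.22 = 52.281
T_out = 3349.1 / 52.281 = 64.06 °C

T_out = 64.1 °C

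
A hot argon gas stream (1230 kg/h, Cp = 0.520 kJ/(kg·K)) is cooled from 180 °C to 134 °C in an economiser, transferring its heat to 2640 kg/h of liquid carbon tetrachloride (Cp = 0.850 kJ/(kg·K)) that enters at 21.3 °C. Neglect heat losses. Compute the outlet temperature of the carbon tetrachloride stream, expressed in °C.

Heat released by hot stream: Q = 1230 × 0.520 × (180 − 134) = 29422 kJ/h
Energy balance on cold side (adiabatic exchanger): Q = ṁ_c·Cp_c·(T_c,out − T_c,in)
T_c,out = 21.3 + 29422/(2640 × 0.850) = 34.411 °C

T_c,out = 34.4 °C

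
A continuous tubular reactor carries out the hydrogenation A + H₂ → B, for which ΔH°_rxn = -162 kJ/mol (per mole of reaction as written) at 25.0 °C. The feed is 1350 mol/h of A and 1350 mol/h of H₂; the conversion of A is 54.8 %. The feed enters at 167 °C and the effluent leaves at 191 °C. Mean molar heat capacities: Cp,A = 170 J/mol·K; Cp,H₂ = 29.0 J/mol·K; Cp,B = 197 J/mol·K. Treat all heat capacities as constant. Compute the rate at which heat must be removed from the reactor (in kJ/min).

Extent of reaction ξ = 0.548 × 1350 = 739.8 mol/h
Reaction term: ξ·ΔH°_rxn = 739.8 × -162 = -119850 kJ/h
Sensible, feed 167→25 °C: -38148 kJ/h
Outlet flows (mol/h): A 610.2, H₂ 610.2, B 739.8
Sensible, products 25→191 °C: 44350 kJ/h
Q = ΔH = -113650 kJ/h = -31.568 kW
Heat removed = 1894.1 kJ/min

Q_out = 1890 kJ/min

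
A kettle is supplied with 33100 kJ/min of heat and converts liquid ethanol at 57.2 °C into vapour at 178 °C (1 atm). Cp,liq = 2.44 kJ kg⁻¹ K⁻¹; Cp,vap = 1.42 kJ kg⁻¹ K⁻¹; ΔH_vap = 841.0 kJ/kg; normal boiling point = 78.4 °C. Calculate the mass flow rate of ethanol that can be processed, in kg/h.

ṁ = 1920 kg/h

Δh = 2.44×(78.4−57.2) + 841.0 + 1.42×(178−78.4) = 1034.2 kJ/kg
Q = 33100 kJ/min = 551.67 kJ/s = 1.986e+06 kJ/h
ṁ = Q/Δh = 1.986e+06 / 1034.2 = 1920.4 kg/h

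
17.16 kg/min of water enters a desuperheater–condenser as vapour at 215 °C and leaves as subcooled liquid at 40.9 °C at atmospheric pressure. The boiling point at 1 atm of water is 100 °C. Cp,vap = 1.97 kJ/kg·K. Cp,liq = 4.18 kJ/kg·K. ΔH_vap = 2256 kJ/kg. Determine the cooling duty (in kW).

vapour 215→100 °C: -226.55 kJ/kg
condensation at 100 °C: -2256 kJ/kg
liquid 100→40.9 °C: -247.04 kJ/kg
Δh = -226.55 + -2256 + -247.04 = -2729.6 kJ/kg
Q = ṁ·Δh = 17.16 kg/min × -2729.6 kJ/kg = -46840 kJ/min
|Q| = 780.66 kW

Q_c = 781 kW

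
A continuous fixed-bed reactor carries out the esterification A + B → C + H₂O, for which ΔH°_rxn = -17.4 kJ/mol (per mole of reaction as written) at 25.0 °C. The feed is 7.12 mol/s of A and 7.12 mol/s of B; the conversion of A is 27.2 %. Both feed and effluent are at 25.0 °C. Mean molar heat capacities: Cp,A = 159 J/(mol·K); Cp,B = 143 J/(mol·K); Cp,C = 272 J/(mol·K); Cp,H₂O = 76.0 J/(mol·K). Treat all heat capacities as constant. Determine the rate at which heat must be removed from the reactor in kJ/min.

Extent of reaction ξ = 0.272 × 7.12 = 1.9366 mol/s
Reaction term: ξ·ΔH°_rxn = 1.9366 × -17.4 = -33.698 kJ/s
Q = ΔH = -33.698 kJ/s = -33.698 kW
Heat removed = 2021.9 kJ/min

Q_out = 2020 kJ/min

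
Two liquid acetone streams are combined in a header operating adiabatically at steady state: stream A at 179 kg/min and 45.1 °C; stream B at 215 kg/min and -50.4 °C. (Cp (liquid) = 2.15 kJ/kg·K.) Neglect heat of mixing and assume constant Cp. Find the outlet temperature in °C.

T_out = -7.01 °C

Energy balance with Q = 0: Σ ṁᵢCp,ᵢ(T_out − Tᵢ) = 0
T_out = Σ ṁᵢCp,ᵢTᵢ / Σ ṁᵢCp,ᵢ
      = -5940.7 / 847.1 = -7.0129 °C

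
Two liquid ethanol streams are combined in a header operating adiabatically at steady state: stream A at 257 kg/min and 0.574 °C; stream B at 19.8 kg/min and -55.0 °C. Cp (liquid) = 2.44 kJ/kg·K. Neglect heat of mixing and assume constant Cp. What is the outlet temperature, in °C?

T_out = -3.40 °C

Adiabatic, steady state ⇒ Σ ṁᵢCp,ᵢ(T_out − Tᵢ) = 0
T_out = Σ ṁᵢCp,ᵢTᵢ / Σ ṁᵢCp,ᵢ
      = -2297.2 / 675.39 = -3.4013 °C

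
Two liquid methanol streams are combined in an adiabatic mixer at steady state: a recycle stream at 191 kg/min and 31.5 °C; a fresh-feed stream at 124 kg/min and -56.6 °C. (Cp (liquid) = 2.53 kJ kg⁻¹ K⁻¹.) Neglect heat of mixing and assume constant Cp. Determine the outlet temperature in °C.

Energy balance with Q = 0: Σ ṁᵢCp,ᵢ(T_out − Tᵢ) = 0
T_out = Σ ṁᵢCp,ᵢTᵢ / Σ ṁᵢCp,ᵢ
      = -2534.8 / 796.95 = -3.1806 °C

T_out = -3.18 °C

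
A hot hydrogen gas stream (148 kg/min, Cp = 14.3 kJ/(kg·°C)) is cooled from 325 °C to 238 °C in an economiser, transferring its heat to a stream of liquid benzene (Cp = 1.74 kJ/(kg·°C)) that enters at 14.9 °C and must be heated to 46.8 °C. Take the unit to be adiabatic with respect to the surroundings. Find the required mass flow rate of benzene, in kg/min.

ṁ_c = 3320 kg/min

Heat released by hot stream: Q = 148 × 14.3 × (325 − 238) = 184130 kJ/min
Energy balance on cold side (adiabatic exchanger): Q = ṁ_c·Cp_c·(T_c,out − T_c,in)
ṁ_c = 184130 / [1.74 × (46.8 − 14.9)] = 3317.2 kg/min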